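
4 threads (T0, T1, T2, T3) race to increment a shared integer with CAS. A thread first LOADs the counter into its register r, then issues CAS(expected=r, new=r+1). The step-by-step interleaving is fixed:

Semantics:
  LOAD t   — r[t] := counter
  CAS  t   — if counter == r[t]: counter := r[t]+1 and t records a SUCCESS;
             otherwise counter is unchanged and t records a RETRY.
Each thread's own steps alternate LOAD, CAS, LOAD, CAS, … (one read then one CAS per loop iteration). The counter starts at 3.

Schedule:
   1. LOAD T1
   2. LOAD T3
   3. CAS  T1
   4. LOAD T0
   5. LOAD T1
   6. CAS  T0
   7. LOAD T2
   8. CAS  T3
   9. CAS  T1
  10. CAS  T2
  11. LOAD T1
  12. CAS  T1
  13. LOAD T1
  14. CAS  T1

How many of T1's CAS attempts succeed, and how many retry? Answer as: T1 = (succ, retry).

T1 = (3, 1)

1. LOAD T1 → mem=3 r[T1]=3 [LOAD]
2. LOAD T3 → mem=3 r[T3]=3 [LOAD]
3. CAS T1 → mem=4 r[T1]=3 [OK]
4. LOAD T0 → mem=4 r[T0]=4 [LOAD]
5. LOAD T1 → mem=4 r[T1]=4 [LOAD]
6. CAS T0 → mem=5 r[T0]=4 [OK]
7. LOAD T2 → mem=5 r[T2]=5 [LOAD]
8. CAS T3 → mem=5 r[T3]=3 [RETRY]
9. CAS T1 → mem=5 r[T1]=4 [RETRY]
10. CAS T2 → mem=6 r[T2]=5 [OK]
11. LOAD T1 → mem=6 r[T1]=6 [LOAD]
12. CAS T1 → mem=7 r[T1]=6 [OK]
13. LOAD T1 → mem=7 r[T1]=7 [LOAD]
14. CAS T1 → mem=8 r[T1]=7 [OK]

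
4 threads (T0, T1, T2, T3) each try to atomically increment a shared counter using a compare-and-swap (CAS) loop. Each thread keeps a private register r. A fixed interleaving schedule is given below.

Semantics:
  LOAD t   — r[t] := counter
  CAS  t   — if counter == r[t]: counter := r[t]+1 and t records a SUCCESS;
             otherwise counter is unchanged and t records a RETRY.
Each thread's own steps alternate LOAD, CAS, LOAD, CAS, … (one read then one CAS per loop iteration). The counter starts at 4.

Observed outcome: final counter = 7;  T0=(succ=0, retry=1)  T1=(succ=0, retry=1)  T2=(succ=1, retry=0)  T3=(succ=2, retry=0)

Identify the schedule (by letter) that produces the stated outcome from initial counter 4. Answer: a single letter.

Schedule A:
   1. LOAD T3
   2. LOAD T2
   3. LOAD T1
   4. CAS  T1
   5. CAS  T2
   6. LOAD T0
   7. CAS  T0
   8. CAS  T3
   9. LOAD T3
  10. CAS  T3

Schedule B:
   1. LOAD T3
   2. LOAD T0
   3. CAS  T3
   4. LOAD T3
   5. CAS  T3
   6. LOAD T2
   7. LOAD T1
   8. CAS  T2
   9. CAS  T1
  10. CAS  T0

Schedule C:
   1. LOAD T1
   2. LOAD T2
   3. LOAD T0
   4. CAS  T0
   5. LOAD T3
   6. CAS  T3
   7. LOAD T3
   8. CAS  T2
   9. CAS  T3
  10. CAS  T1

B

Run B:
T3 LOAD — after: cnt=4, r=4 — load
T0 LOAD — after: cnt=4, r=4 — load
T3 CAS — after: cnt=5, r=4 — ok
T3 LOAD — after: cnt=5, r=5 — load
T3 CAS — after: cnt=6, r=5 — ok
T2 LOAD — after: cnt=6, r=6 — load
T1 LOAD — after: cnt=6, r=6 — load
T2 CAS — after: cnt=7, r=6 — ok
T1 CAS — after: cnt=7, r=6 — retry
T0 CAS — after: cnt=7, r=4 — retry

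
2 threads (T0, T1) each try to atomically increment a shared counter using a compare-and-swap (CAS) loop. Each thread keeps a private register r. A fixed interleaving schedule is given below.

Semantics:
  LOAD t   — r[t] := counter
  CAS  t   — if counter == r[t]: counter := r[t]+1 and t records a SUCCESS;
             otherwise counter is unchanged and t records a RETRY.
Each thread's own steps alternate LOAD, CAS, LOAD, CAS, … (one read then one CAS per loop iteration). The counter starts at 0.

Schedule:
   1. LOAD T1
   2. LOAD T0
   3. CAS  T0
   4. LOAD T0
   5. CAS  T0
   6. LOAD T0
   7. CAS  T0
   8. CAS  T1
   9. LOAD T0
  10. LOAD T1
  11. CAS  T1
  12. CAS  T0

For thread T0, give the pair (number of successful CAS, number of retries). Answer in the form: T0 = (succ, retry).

T0 = (3, 1)

1. LOAD T1 → mem=0 r[T1]=0 [LOAD]
2. LOAD T0 → mem=0 r[T0]=0 [LOAD]
3. CAS T0 → mem=1 r[T0]=0 [OK]
4. LOAD T0 → mem=1 r[T0]=1 [LOAD]
5. CAS T0 → mem=2 r[T0]=1 [OK]
6. LOAD T0 → mem=2 r[T0]=2 [LOAD]
7. CAS T0 → mem=3 r[T0]=2 [OK]
8. CAS T1 → mem=3 r[T1]=0 [RETRY]
9. LOAD T0 → mem=3 r[T0]=3 [LOAD]
10. LOAD T1 → mem=3 r[T1]=3 [LOAD]
11. CAS T1 → mem=4 r[T1]=3 [OK]
12. CAS T0 → mem=4 r[T0]=3 [RETRY]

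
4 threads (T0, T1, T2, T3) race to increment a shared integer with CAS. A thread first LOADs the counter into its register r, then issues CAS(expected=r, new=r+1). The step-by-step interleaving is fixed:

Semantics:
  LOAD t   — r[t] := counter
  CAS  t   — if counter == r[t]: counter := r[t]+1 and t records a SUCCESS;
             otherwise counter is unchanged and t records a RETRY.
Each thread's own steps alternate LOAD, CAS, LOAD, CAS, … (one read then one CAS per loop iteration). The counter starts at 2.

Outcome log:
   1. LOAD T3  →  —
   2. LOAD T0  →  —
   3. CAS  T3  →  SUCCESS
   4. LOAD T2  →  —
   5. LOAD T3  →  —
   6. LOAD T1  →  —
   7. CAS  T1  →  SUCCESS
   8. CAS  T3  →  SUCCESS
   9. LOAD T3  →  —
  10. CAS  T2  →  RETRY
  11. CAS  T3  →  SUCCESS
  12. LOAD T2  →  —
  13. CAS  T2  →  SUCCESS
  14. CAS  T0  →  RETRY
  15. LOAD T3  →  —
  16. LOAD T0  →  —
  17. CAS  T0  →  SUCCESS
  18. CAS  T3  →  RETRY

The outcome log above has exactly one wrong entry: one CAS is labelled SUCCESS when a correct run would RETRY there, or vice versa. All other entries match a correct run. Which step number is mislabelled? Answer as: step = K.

step = 8

Reference trace:
T3 LOAD — after: cnt=2, r=2 — load
T0 LOAD — after: cnt=2, r=2 — load
T3 CAS — after: cnt=3, r=2 — ok
T2 LOAD — after: cnt=3, r=3 — load
T3 LOAD — after: cnt=3, r=3 — load
T1 LOAD — after: cnt=3, r=3 — load
T1 CAS — after: cnt=4, r=3 — ok
T3 CAS — after: cnt=4, r=3 — retry
T3 LOAD — after: cnt=4, r=4 — load
T2 CAS — after: cnt=4, r=3 — retry
T3 CAS — after: cnt=5, r=4 — ok
T2 LOAD — after: cnt=5, r=5 — load
T2 CAS — after: cnt=6, r=5 — ok
T0 CAS — after: cnt=6, r=2 — retry
T3 LOAD — after: cnt=6, r=6 — load
T0 LOAD — after: cnt=6, r=6 — load
T0 CAS — after: cnt=7, r=6 — ok
T3 CAS — after: cnt=7, r=6 — retry
Flip is step 8.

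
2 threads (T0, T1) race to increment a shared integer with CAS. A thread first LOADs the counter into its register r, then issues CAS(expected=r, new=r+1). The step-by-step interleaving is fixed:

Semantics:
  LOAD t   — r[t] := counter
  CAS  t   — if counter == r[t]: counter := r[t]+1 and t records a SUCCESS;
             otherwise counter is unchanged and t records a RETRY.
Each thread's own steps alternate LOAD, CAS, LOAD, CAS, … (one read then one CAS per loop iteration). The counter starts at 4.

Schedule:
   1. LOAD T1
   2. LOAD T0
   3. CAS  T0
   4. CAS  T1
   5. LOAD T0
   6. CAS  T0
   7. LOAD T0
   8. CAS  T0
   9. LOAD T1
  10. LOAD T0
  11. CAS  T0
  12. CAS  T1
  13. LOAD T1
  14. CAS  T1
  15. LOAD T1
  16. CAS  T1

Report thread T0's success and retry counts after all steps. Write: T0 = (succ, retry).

T0 = (4, 0)

1. LOAD T1 → mem=4 r[T1]=4 [LOAD]
2. LOAD T0 → mem=4 r[T0]=4 [LOAD]
3. CAS T0 → mem=5 r[T0]=4 [OK]
4. CAS T1 → mem=5 r[T1]=4 [RETRY]
5. LOAD T0 → mem=5 r[T0]=5 [LOAD]
6. CAS T0 → mem=6 r[T0]=5 [OK]
7. LOAD T0 → mem=6 r[T0]=6 [LOAD]
8. CAS T0 → mem=7 r[T0]=6 [OK]
9. LOAD T1 → mem=7 r[T1]=7 [LOAD]
10. LOAD T0 → mem=7 r[T0]=7 [LOAD]
11. CAS T0 → mem=8 r[T0]=7 [OK]
12. CAS T1 → mem=8 r[T1]=7 [RETRY]
13. LOAD T1 → mem=8 r[T1]=8 [LOAD]
14. CAS T1 → mem=9 r[T1]=8 [OK]
15. LOAD T1 → mem=9 r[T1]=9 [LOAD]
16. CAS T1 → mem=10 r[T1]=9 [OK]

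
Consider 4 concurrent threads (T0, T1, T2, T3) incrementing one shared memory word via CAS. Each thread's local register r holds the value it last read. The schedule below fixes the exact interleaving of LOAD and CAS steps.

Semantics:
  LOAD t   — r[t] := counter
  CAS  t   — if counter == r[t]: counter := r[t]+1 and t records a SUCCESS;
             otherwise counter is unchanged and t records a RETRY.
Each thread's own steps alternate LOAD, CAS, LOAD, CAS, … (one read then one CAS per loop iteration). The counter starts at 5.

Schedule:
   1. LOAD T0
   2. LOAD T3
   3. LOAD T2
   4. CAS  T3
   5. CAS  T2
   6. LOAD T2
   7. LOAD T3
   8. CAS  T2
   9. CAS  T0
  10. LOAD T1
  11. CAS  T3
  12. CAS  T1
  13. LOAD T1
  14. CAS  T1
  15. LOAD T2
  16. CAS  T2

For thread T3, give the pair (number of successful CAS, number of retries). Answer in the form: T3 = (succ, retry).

T3 = (1, 1)

step 1: T0 LOAD ⇒ load; ctr=5 reg=5
step 2: T3 LOAD ⇒ load; ctr=5 reg=5
step 3: T2 LOAD ⇒ load; ctr=5 reg=5
step 4: T3 CAS ⇒ ok; ctr=6 reg=5
step 5: T2 CAS ⇒ retry; ctr=6 reg=5
step 6: T2 LOAD ⇒ load; ctr=6 reg=6
step 7: T3 LOAD ⇒ load; ctr=6 reg=6
step 8: T2 CAS ⇒ ok; ctr=7 reg=6
step 9: T0 CAS ⇒ retry; ctr=7 reg=5
step 10: T1 LOAD ⇒ load; ctr=7 reg=7
step 11: T3 CAS ⇒ retry; ctr=7 reg=6
step 12: T1 CAS ⇒ ok; ctr=8 reg=7
step 13: T1 LOAD ⇒ load; ctr=8 reg=8
step 14: T1 CAS ⇒ ok; ctr=9 reg=8
step 15: T2 LOAD ⇒ load; ctr=9 reg=9
step 16: T2 CAS ⇒ ok; ctr=10 reg=9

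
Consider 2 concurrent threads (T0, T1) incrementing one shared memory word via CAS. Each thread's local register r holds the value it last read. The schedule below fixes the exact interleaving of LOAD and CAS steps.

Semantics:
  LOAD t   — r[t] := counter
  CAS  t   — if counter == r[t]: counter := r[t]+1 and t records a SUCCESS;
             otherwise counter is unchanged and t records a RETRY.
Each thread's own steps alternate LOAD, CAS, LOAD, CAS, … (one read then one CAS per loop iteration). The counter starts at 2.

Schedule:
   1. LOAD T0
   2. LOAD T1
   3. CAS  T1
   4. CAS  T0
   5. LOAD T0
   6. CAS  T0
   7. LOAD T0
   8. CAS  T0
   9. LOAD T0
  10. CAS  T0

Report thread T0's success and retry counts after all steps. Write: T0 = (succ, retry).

1. LOAD T0 → mem=2 r[T0]=2 [LOAD]
2. LOAD T1 → mem=2 r[T1]=2 [LOAD]
3. CAS T1 → mem=3 r[T1]=2 [OK]
4. CAS T0 → mem=3 r[T0]=2 [RETRY]
5. LOAD T0 → mem=3 r[T0]=3 [LOAD]
6. CAS T0 → mem=4 r[T0]=3 [OK]
7. LOAD T0 → mem=4 r[T0]=4 [LOAD]
8. CAS T0 → mem=5 r[T0]=4 [OK]
9. LOAD T0 → mem=5 r[T0]=5 [LOAD]
10. CAS T0 → mem=6 r[T0]=5 [OK]

T0 = (3, 1)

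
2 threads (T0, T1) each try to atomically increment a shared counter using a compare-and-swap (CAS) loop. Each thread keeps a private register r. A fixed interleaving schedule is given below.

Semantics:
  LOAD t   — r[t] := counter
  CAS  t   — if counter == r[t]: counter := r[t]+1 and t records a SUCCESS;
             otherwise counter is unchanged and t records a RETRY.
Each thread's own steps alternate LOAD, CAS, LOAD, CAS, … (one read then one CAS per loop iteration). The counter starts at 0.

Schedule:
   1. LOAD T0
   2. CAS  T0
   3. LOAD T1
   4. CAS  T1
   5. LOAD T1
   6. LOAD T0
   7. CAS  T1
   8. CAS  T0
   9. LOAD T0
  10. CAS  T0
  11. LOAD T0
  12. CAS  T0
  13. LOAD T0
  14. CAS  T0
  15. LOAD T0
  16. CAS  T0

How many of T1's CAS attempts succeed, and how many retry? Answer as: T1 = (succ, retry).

T1 = (2, 0)

step 1: T0 LOAD ⇒ load; ctr=0 reg=0
step 2: T0 CAS ⇒ ok; ctr=1 reg=0
step 3: T1 LOAD ⇒ load; ctr=1 reg=1
step 4: T1 CAS ⇒ ok; ctr=2 reg=1
step 5: T1 LOAD ⇒ load; ctr=2 reg=2
step 6: T0 LOAD ⇒ load; ctr=2 reg=2
step 7: T1 CAS ⇒ ok; ctr=3 reg=2
step 8: T0 CAS ⇒ retry; ctr=3 reg=2
step 9: T0 LOAD ⇒ load; ctr=3 reg=3
step 10: T0 CAS ⇒ ok; ctr=4 reg=3
step 11: T0 LOAD ⇒ load; ctr=4 reg=4
step 12: T0 CAS ⇒ ok; ctr=5 reg=4
step 13: T0 LOAD ⇒ load; ctr=5 reg=5
step 14: T0 CAS ⇒ ok; ctr=6 reg=5
step 15: T0 LOAD ⇒ load; ctr=6 reg=6
step 16: T0 CAS ⇒ ok; ctr=7 reg=6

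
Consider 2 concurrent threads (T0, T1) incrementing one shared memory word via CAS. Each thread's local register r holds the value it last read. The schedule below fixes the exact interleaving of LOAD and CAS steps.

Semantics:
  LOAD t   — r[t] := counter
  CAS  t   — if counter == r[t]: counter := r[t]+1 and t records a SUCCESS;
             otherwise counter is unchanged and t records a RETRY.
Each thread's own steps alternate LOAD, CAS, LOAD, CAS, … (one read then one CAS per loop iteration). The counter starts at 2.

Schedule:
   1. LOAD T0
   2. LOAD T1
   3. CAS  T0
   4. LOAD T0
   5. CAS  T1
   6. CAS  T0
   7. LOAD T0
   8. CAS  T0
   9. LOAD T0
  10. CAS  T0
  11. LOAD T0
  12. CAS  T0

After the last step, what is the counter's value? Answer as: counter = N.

counter = 7

step 1: T0 LOAD ⇒ load; ctr=2 reg=2
step 2: T1 LOAD ⇒ load; ctr=2 reg=2
step 3: T0 CAS ⇒ ok; ctr=3 reg=2
step 4: T0 LOAD ⇒ load; ctr=3 reg=3
step 5: T1 CAS ⇒ retry; ctr=3 reg=2
step 6: T0 CAS ⇒ ok; ctr=4 reg=3
step 7: T0 LOAD ⇒ load; ctr=4 reg=4
step 8: T0 CAS ⇒ ok; ctr=5 reg=4
step 9: T0 LOAD ⇒ load; ctr=5 reg=5
step 10: T0 CAS ⇒ ok; ctr=6 reg=5
step 11: T0 LOAD ⇒ load; ctr=6 reg=6
step 12: T0 CAS ⇒ ok; ctr=7 reg=6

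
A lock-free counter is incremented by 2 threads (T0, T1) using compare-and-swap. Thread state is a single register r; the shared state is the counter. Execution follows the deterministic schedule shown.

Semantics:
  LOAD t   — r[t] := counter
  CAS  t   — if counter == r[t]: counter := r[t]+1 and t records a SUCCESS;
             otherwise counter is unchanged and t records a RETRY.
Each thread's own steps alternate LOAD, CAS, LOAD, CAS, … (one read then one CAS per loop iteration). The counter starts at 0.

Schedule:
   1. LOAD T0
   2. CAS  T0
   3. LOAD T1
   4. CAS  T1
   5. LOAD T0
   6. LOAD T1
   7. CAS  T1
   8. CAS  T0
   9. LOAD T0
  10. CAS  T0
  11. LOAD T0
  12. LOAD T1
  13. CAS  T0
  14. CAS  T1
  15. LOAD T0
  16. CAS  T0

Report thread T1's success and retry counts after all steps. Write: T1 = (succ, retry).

[1] T0.load  rd  (counter 0, T0.r 0)
[2] T0.cas  hit  (counter 1, T0.r 0)
[3] T1.load  rd  (counter 1, T1.r 1)
[4] T1.cas  hit  (counter 2, T1.r 1)
[5] T0.load  rd  (counter 2, T0.r 2)
[6] T1.load  rd  (counter 2, T1.r 2)
[7] T1.cas  hit  (counter 3, T1.r 2)
[8] T0.cas  miss  (counter 3, T0.r 2)
[9] T0.load  rd  (counter 3, T0.r 3)
[10] T0.cas  hit  (counter 4, T0.r 3)
[11] T0.load  rd  (counter 4, T0.r 4)
[12] T1.load  rd  (counter 4, T1.r 4)
[13] T0.cas  hit  (counter 5, T0.r 4)
[14] T1.cas  miss  (counter 5, T1.r 4)
[15] T0.load  rd  (counter 5, T0.r 5)
[16] T0.cas  hit  (counter 6, T0.r 5)

T1 = (2, 1)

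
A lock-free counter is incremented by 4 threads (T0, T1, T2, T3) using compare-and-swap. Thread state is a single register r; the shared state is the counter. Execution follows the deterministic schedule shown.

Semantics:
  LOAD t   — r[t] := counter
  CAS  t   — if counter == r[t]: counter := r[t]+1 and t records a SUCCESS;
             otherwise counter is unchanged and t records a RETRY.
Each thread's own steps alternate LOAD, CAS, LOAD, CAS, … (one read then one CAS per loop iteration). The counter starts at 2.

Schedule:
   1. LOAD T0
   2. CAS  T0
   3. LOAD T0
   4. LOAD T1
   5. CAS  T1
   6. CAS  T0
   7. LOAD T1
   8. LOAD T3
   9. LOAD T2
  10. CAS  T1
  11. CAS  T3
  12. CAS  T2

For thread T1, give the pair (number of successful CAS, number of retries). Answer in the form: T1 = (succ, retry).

T1 = (2, 0)

   1) LOAD T0:  M=2  r_T0=2
   2) CAS  T0:  M=3  r_T0=2 ✓
   3) LOAD T0:  M=3  r_T0=3
   4) LOAD T1:  M=3  r_T1=3
   5) CAS  T1:  M=4  r_T1=3 ✓
   6) CAS  T0:  M=4  r_T0=3 ✗
   7) LOAD T1:  M=4  r_T1=4
   8) LOAD T3:  M=4  r_T3=4
   9) LOAD T2:  M=4  r_T2=4
  10) CAS  T1:  M=5  r_T1=4 ✓
  11) CAS  T3:  M=5  r_T3=4 ✗
  12) CAS  T2:  M=5  r_T2=4 ✗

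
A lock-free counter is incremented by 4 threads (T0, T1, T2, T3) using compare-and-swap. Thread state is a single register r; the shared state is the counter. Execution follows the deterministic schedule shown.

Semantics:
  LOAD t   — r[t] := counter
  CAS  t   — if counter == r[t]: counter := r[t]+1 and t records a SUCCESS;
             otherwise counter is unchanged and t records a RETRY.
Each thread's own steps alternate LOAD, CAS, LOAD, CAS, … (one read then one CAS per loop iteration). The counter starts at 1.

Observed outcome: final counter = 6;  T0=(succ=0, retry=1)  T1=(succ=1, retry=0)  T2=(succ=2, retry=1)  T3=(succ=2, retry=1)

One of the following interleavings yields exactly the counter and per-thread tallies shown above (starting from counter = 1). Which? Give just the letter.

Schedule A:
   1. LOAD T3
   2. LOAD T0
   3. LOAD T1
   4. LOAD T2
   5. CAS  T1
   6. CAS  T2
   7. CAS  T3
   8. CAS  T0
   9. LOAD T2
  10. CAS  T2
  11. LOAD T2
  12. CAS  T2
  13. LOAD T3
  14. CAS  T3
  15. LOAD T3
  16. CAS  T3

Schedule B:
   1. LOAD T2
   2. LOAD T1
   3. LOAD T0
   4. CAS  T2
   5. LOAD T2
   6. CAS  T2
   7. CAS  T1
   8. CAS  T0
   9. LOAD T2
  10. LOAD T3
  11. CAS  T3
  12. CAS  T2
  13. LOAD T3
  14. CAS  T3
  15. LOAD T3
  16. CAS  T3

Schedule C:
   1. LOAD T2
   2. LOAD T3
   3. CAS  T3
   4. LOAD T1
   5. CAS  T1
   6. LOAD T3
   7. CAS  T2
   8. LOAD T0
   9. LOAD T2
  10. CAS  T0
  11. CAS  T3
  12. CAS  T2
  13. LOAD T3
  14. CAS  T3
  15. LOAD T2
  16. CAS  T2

A

Simulating candidate A:
T3 LOAD — after: cnt=1, r=1 — load
T0 LOAD — after: cnt=1, r=1 — load
T1 LOAD — after: cnt=1, r=1 — load
T2 LOAD — after: cnt=1, r=1 — load
T1 CAS — after: cnt=2, r=1 — ok
T2 CAS — after: cnt=2, r=1 — retry
T3 CAS — after: cnt=2, r=1 — retry
T0 CAS — after: cnt=2, r=1 — retry
T2 LOAD — after: cnt=2, r=2 — load
T2 CAS — after: cnt=3, r=2 — ok
T2 LOAD — after: cnt=3, r=3 — load
T2 CAS — after: cnt=4, r=3 — ok
T3 LOAD — after: cnt=4, r=4 — load
T3 CAS — after: cnt=5, r=4 — ok
T3 LOAD — after: cnt=5, r=5 — load
T3 CAS — after: cnt=6, r=5 — ok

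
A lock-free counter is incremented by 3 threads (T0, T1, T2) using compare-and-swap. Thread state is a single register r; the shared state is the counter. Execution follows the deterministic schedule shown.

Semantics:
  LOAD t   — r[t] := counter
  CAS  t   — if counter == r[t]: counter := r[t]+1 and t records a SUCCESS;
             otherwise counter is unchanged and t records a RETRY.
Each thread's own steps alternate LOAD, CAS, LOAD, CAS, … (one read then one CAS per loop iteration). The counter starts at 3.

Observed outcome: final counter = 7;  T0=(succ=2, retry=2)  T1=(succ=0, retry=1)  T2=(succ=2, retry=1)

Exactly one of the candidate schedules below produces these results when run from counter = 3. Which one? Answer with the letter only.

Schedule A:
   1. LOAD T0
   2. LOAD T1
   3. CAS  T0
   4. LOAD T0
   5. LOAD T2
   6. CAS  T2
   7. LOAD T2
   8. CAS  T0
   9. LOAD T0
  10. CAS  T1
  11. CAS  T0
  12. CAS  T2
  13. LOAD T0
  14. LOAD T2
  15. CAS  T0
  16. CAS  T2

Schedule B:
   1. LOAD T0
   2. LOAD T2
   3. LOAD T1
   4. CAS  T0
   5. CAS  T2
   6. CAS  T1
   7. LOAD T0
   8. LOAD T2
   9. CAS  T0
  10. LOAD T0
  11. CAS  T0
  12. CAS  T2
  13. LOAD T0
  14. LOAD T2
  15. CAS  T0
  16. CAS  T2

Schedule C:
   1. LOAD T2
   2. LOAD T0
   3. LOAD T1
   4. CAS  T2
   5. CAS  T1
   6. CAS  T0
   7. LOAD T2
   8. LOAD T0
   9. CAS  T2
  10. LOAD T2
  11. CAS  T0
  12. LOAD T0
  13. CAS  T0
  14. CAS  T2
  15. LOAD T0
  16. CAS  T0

Tracing schedule C:
step 1: T2 LOAD ⇒ load; ctr=3 reg=3
step 2: T0 LOAD ⇒ load; ctr=3 reg=3
step 3: T1 LOAD ⇒ load; ctr=3 reg=3
step 4: T2 CAS ⇒ ok; ctr=4 reg=3
step 5: T1 CAS ⇒ retry; ctr=4 reg=3
step 6: T0 CAS ⇒ retry; ctr=4 reg=3
step 7: T2 LOAD ⇒ load; ctr=4 reg=4
step 8: T0 LOAD ⇒ load; ctr=4 reg=4
step 9: T2 CAS ⇒ ok; ctr=5 reg=4
step 10: T2 LOAD ⇒ load; ctr=5 reg=5
step 11: T0 CAS ⇒ retry; ctr=5 reg=4
step 12: T0 LOAD ⇒ load; ctr=5 reg=5
step 13: T0 CAS ⇒ ok; ctr=6 reg=5
step 14: T2 CAS ⇒ retry; ctr=6 reg=5
step 15: T0 LOAD ⇒ load; ctr=6 reg=6
step 16: T0 CAS ⇒ ok; ctr=7 reg=6

C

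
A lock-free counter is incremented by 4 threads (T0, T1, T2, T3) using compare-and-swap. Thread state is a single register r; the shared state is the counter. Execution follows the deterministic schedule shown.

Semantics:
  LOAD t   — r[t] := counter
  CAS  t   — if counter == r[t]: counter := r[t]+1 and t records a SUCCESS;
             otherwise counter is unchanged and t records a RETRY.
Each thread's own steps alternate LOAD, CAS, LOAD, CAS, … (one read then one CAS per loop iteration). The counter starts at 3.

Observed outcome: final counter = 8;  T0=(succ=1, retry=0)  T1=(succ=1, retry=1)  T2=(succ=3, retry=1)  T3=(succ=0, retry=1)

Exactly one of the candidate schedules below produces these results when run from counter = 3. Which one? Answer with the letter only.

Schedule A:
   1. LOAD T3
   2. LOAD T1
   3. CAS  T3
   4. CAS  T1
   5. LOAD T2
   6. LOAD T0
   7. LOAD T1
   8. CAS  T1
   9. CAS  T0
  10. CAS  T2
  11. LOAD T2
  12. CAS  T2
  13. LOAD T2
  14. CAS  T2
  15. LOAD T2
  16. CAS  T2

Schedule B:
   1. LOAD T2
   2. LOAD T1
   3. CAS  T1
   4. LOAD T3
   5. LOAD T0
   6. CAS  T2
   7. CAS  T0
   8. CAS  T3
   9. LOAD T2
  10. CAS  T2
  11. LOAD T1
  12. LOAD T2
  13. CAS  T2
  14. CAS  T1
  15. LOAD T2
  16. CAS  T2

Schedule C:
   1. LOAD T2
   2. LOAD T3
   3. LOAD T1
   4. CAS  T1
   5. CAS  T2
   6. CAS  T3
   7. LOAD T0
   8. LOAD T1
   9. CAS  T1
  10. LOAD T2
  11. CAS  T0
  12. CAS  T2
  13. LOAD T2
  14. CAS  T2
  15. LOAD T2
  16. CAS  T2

B

Simulating candidate B:
1. LOAD T2 → mem=3 r[T2]=3 [LOAD]
2. LOAD T1 → mem=3 r[T1]=3 [LOAD]
3. CAS T1 → mem=4 r[T1]=3 [OK]
4. LOAD T3 → mem=4 r[T3]=4 [LOAD]
5. LOAD T0 → mem=4 r[T0]=4 [LOAD]
6. CAS T2 → mem=4 r[T2]=3 [RETRY]
7. CAS T0 → mem=5 r[T0]=4 [OK]
8. CAS T3 → mem=5 r[T3]=4 [RETRY]
9. LOAD T2 → mem=5 r[T2]=5 [LOAD]
10. CAS T2 → mem=6 r[T2]=5 [OK]
11. LOAD T1 → mem=6 r[T1]=6 [LOAD]
12. LOAD T2 → mem=6 r[T2]=6 [LOAD]
13. CAS T2 → mem=7 r[T2]=6 [OK]
14. CAS T1 → mem=7 r[T1]=6 [RETRY]
15. LOAD T2 → mem=7 r[T2]=7 [LOAD]
16. CAS T2 → mem=8 r[T2]=7 [OK]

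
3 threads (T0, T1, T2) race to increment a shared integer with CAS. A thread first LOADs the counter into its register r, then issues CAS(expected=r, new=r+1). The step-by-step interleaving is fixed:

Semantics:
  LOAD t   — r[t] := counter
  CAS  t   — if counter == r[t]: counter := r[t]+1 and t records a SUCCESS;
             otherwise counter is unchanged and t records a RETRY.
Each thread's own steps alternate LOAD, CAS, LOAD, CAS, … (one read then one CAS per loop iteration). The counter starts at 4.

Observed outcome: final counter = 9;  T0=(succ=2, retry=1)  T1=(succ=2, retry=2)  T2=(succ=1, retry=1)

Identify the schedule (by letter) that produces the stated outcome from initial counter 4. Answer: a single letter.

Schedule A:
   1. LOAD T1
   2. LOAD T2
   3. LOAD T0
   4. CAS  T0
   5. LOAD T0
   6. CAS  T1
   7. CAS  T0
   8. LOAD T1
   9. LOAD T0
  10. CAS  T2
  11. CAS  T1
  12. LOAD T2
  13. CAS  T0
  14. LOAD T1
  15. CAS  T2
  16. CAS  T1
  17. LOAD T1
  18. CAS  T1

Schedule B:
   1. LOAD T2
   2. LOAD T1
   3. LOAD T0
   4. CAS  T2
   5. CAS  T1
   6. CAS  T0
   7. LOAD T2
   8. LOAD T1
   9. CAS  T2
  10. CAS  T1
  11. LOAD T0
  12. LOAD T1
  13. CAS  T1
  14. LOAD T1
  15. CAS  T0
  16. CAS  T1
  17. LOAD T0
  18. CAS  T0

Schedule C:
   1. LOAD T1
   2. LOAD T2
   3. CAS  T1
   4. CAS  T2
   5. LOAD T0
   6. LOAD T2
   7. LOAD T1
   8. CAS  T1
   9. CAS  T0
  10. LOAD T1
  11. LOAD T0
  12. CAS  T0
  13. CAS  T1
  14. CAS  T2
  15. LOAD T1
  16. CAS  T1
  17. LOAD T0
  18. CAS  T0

A

Tracing schedule A:
T1 LOAD — after: cnt=4, r=4 — load
T2 LOAD — after: cnt=4, r=4 — load
T0 LOAD — after: cnt=4, r=4 — load
T0 CAS — after: cnt=5, r=4 — ok
T0 LOAD — after: cnt=5, r=5 — load
T1 CAS — after: cnt=5, r=4 — retry
T0 CAS — after: cnt=6, r=5 — ok
T1 LOAD — after: cnt=6, r=6 — load
T0 LOAD — after: cnt=6, r=6 — load
T2 CAS — after: cnt=6, r=4 — retry
T1 CAS — after: cnt=7, r=6 — ok
T2 LOAD — after: cnt=7, r=7 — load
T0 CAS — after: cnt=7, r=6 — retry
T1 LOAD — after: cnt=7, r=7 — load
T2 CAS — after: cnt=8, r=7 — ok
T1 CAS — after: cnt=8, r=7 — retry
T1 LOAD — after: cnt=8, r=8 — load
T1 CAS — after: cnt=9, r=8 — ok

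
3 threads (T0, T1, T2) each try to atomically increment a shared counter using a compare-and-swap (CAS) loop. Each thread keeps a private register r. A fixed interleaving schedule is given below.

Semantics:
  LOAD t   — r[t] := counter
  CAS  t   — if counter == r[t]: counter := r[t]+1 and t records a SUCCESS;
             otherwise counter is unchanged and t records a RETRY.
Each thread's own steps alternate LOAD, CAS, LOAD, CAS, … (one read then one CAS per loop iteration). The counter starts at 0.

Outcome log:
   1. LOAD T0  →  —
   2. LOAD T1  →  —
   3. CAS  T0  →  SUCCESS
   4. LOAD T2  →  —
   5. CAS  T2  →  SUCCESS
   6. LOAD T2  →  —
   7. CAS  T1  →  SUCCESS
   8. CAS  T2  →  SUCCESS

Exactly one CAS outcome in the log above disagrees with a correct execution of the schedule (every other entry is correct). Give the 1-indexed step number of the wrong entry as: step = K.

step = 7

Re-executing:
[1] T0.load  rd  (counter 0, T0.r 0)
[2] T1.load  rd  (counter 0, T1.r 0)
[3] T0.cas  hit  (counter 1, T0.r 0)
[4] T2.load  rd  (counter 1, T2.r 1)
[5] T2.cas  hit  (counter 2, T2.r 1)
[6] T2.load  rd  (counter 2, T2.r 2)
[7] T1.cas  miss  (counter 2, T1.r 0)
[8] T2.cas  hit  (counter 3, T2.r 2)
Flip is step 7.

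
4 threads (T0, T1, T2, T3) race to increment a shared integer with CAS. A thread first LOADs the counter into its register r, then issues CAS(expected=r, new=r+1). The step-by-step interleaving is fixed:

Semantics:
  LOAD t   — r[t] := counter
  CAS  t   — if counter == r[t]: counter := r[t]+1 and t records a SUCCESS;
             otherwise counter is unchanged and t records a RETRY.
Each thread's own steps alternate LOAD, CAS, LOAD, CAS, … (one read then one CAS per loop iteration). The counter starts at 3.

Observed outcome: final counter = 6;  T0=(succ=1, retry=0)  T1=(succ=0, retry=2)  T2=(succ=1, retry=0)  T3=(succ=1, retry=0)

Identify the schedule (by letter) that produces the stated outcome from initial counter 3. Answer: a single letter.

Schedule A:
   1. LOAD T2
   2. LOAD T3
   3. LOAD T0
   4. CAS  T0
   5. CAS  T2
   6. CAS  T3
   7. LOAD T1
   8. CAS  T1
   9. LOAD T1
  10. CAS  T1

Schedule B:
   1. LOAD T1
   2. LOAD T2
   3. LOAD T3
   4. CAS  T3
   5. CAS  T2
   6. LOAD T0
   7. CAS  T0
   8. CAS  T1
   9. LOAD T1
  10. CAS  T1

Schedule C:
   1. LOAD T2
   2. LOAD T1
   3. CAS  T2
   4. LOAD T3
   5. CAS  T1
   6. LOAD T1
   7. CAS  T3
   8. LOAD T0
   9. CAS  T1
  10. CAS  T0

C

Tracing schedule C:
step 1: T2 LOAD ⇒ load; ctr=3 reg=3
step 2: T1 LOAD ⇒ load; ctr=3 reg=3
step 3: T2 CAS ⇒ ok; ctr=4 reg=3
step 4: T3 LOAD ⇒ load; ctr=4 reg=4
step 5: T1 CAS ⇒ retry; ctr=4 reg=3
step 6: T1 LOAD ⇒ load; ctr=4 reg=4
step 7: T3 CAS ⇒ ok; ctr=5 reg=4
step 8: T0 LOAD ⇒ load; ctr=5 reg=5
step 9: T1 CAS ⇒ retry; ctr=5 reg=4
step 10: T0 CAS ⇒ ok; ctr=6 reg=5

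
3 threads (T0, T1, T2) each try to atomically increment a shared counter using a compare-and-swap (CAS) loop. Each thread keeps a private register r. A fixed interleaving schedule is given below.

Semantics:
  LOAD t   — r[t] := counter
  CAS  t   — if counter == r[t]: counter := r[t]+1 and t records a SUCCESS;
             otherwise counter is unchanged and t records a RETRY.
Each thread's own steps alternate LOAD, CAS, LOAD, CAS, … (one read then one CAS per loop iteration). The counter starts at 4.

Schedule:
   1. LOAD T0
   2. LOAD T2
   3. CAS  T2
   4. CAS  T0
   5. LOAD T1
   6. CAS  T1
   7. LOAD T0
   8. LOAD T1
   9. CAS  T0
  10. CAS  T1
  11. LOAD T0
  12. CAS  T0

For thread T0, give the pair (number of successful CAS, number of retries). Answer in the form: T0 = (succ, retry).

[1] T0.load  rd  (counter 4, T0.r 4)
[2] T2.load  rd  (counter 4, T2.r 4)
[3] T2.cas  hit  (counter 5, T2.r 4)
[4] T0.cas  miss  (counter 5, T0.r 4)
[5] T1.load  rd  (counter 5, T1.r 5)
[6] T1.cas  hit  (counter 6, T1.r 5)
[7] T0.load  rd  (counter 6, T0.r 6)
[8] T1.load  rd  (counter 6, T1.r 6)
[9] T0.cas  hit  (counter 7, T0.r 6)
[10] T1.cas  miss  (counter 7, T1.r 6)
[11] T0.load  rd  (counter 7, T0.r 7)
[12] T0.cas  hit  (counter 8, T0.r 7)

T0 = (2, 1)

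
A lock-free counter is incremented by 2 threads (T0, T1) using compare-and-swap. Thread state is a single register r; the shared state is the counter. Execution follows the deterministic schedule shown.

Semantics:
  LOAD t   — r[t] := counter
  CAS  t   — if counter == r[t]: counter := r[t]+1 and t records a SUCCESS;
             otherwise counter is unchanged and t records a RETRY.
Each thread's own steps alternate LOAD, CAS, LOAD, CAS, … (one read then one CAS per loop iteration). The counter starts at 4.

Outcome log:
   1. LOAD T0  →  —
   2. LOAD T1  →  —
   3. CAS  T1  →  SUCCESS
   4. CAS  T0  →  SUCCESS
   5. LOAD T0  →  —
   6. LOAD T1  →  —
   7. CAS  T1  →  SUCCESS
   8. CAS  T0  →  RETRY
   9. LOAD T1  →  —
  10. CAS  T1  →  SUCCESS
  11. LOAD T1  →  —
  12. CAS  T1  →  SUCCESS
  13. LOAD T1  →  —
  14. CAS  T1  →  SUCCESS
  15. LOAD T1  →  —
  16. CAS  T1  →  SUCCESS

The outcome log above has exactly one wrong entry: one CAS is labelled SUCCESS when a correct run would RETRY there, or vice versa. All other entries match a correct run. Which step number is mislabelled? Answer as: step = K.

Reference trace:
1. LOAD T0 → mem=4 r[T0]=4 [LOAD]
2. LOAD T1 → mem=4 r[T1]=4 [LOAD]
3. CAS T1 → mem=5 r[T1]=4 [OK]
4. CAS T0 → mem=5 r[T0]=4 [RETRY]
5. LOAD T0 → mem=5 r[T0]=5 [LOAD]
6. LOAD T1 → mem=5 r[T1]=5 [LOAD]
7. CAS T1 → mem=6 r[T1]=5 [OK]
8. CAS T0 → mem=6 r[T0]=5 [RETRY]
9. LOAD T1 → mem=6 r[T1]=6 [LOAD]
10. CAS T1 → mem=7 r[T1]=6 [OK]
11. LOAD T1 → mem=7 r[T1]=7 [LOAD]
12. CAS T1 → mem=8 r[T1]=7 [OK]
13. LOAD T1 → mem=8 r[T1]=8 [LOAD]
14. CAS T1 → mem=9 r[T1]=8 [OK]
15. LOAD T1 → mem=9 r[T1]=9 [LOAD]
16. CAS T1 → mem=10 r[T1]=9 [OK]
Mismatch at 4.

step = 4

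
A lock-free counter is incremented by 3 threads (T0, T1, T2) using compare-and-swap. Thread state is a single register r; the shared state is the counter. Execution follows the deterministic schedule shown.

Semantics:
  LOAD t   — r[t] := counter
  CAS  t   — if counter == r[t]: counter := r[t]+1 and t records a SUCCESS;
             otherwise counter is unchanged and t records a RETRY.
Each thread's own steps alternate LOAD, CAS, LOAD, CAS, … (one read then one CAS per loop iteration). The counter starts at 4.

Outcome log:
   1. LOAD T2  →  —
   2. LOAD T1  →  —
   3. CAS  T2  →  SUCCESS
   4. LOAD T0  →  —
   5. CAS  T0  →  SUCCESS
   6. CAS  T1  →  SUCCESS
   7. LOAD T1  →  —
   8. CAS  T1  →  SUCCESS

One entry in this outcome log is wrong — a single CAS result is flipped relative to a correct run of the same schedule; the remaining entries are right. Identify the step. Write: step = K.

step = 6

Correct run:
1. LOAD T2 → mem=4 r[T2]=4 [LOAD]
2. LOAD T1 → mem=4 r[T1]=4 [LOAD]
3. CAS T2 → mem=5 r[T2]=4 [OK]
4. LOAD T0 → mem=5 r[T0]=5 [LOAD]
5. CAS T0 → mem=6 r[T0]=5 [OK]
6. CAS T1 → mem=6 r[T1]=4 [RETRY]
7. LOAD T1 → mem=6 r[T1]=6 [LOAD]
8. CAS T1 → mem=7 r[T1]=6 [OK]
Log disagrees first at step 6.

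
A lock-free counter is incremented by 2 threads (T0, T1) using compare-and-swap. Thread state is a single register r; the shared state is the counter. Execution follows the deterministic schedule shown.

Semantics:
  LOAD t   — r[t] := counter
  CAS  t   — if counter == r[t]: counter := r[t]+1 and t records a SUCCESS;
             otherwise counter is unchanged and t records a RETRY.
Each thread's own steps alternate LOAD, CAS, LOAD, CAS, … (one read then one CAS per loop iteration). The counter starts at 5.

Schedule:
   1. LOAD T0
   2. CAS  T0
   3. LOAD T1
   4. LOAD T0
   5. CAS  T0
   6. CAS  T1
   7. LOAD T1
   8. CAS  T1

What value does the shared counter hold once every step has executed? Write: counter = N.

T0 LOAD — after: cnt=5, r=5 — load
T0 CAS — after: cnt=6, r=5 — ok
T1 LOAD — after: cnt=6, r=6 — load
T0 LOAD — after: cnt=6, r=6 — load
T0 CAS — after: cnt=7, r=6 — ok
T1 CAS — after: cnt=7, r=6 — retry
T1 LOAD — after: cnt=7, r=7 — load
T1 CAS — after: cnt=8, r=7 — ok

counter = 8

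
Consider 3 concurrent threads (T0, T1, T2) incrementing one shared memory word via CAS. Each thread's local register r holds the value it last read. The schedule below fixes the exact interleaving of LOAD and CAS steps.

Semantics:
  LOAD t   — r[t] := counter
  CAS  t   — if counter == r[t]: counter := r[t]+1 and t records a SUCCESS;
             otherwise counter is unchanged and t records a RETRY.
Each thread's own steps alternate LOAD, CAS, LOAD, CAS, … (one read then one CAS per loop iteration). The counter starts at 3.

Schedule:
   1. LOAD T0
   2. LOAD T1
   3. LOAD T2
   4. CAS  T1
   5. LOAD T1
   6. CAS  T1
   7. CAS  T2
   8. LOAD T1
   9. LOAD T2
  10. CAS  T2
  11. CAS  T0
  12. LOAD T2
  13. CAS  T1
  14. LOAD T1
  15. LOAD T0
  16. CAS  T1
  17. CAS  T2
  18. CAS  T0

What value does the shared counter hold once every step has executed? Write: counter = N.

step 1: T0 LOAD ⇒ load; ctr=3 reg=3
step 2: T1 LOAD ⇒ load; ctr=3 reg=3
step 3: T2 LOAD ⇒ load; ctr=3 reg=3
step 4: T1 CAS ⇒ ok; ctr=4 reg=3
step 5: T1 LOAD ⇒ load; ctr=4 reg=4
step 6: T1 CAS ⇒ ok; ctr=5 reg=4
step 7: T2 CAS ⇒ retry; ctr=5 reg=3
step 8: T1 LOAD ⇒ load; ctr=5 reg=5
step 9: T2 LOAD ⇒ load; ctr=5 reg=5
step 10: T2 CAS ⇒ ok; ctr=6 reg=5
step 11: T0 CAS ⇒ retry; ctr=6 reg=3
step 12: T2 LOAD ⇒ load; ctr=6 reg=6
step 13: T1 CAS ⇒ retry; ctr=6 reg=5
step 14: T1 LOAD ⇒ load; ctr=6 reg=6
step 15: T0 LOAD ⇒ load; ctr=6 reg=6
step 16: T1 CAS ⇒ ok; ctr=7 reg=6
step 17: T2 CAS ⇒ retry; ctr=7 reg=6
step 18: T0 CAS ⇒ retry; ctr=7 reg=6

counter = 7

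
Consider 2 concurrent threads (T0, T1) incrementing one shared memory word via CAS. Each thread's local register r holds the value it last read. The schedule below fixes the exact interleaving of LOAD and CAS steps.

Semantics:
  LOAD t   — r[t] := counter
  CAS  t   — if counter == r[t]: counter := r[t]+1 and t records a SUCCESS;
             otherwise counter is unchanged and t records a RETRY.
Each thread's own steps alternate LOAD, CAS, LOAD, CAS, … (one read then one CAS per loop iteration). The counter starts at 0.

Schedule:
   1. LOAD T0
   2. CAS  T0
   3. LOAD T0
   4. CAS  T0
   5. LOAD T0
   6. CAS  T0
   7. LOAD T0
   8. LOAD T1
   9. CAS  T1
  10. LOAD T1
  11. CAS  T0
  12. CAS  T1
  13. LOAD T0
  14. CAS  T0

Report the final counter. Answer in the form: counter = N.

counter = 6

[1] T0.load  rd  (counter 0, T0.r 0)
[2] T0.cas  hit  (counter 1, T0.r 0)
[3] T0.load  rd  (counter 1, T0.r 1)
[4] T0.cas  hit  (counter 2, T0.r 1)
[5] T0.load  rd  (counter 2, T0.r 2)
[6] T0.cas  hit  (counter 3, T0.r 2)
[7] T0.load  rd  (counter 3, T0.r 3)
[8] T1.load  rd  (counter 3, T1.r 3)
[9] T1.cas  hit  (counter 4, T1.r 3)
[10] T1.load  rd  (counter 4, T1.r 4)
[11] T0.cas  miss  (counter 4, T0.r 3)
[12] T1.cas  hit  (counter 5, T1.r 4)
[13] T0.load  rd  (counter 5, T0.r 5)
[14] T0.cas  hit  (counter 6, T0.r 5)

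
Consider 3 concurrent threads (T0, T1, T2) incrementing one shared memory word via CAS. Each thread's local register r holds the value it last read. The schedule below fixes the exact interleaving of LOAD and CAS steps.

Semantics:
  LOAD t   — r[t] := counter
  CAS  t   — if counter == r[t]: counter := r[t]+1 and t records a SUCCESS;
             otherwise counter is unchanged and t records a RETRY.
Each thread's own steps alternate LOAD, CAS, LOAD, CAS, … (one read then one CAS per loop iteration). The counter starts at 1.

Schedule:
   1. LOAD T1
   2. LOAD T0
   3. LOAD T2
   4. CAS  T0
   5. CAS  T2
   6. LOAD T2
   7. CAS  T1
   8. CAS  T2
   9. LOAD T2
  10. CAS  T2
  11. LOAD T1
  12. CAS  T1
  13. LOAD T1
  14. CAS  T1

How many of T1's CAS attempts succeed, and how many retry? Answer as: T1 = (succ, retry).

T1 = (2, 1)

[1] T1.load  rd  (counter 1, T1.r 1)
[2] T0.load  rd  (counter 1, T0.r 1)
[3] T2.load  rd  (counter 1, T2.r 1)
[4] T0.cas  hit  (counter 2, T0.r 1)
[5] T2.cas  miss  (counter 2, T2.r 1)
[6] T2.load  rd  (counter 2, T2.r 2)
[7] T1.cas  miss  (counter 2, T1.r 1)
[8] T2.cas  hit  (counter 3, T2.r 2)
[9] T2.load  rd  (counter 3, T2.r 3)
[10] T2.cas  hit  (counter 4, T2.r 3)
[11] T1.load  rd  (counter 4, T1.r 4)
[12] T1.cas  hit  (counter 5, T1.r 4)
[13] T1.load  rd  (counter 5, T1.r 5)
[14] T1.cas  hit  (counter 6, T1.r 5)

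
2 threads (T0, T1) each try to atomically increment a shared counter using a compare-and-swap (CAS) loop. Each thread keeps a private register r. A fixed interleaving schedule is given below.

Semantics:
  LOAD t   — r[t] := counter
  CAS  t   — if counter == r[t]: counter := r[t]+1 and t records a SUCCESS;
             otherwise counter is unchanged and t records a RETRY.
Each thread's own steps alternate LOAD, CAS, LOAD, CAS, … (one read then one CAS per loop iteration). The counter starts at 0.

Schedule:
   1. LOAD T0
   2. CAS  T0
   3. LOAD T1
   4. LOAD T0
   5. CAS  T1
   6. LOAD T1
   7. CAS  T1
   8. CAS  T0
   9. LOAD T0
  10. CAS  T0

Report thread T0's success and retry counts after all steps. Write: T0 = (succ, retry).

   1) LOAD T0:  M=0  r_T0=0
   2) CAS  T0:  M=1  r_T0=0 ✓
   3) LOAD T1:  M=1  r_T1=1
   4) LOAD T0:  M=1  r_T0=1
   5) CAS  T1:  M=2  r_T1=1 ✓
   6) LOAD T1:  M=2  r_T1=2
   7) CAS  T1:  M=3  r_T1=2 ✓
   8) CAS  T0:  M=3  r_T0=1 ✗
   9) LOAD T0:  M=3  r_T0=3
  10) CAS  T0:  M=4  r_T0=3 ✓

T0 = (2, 1)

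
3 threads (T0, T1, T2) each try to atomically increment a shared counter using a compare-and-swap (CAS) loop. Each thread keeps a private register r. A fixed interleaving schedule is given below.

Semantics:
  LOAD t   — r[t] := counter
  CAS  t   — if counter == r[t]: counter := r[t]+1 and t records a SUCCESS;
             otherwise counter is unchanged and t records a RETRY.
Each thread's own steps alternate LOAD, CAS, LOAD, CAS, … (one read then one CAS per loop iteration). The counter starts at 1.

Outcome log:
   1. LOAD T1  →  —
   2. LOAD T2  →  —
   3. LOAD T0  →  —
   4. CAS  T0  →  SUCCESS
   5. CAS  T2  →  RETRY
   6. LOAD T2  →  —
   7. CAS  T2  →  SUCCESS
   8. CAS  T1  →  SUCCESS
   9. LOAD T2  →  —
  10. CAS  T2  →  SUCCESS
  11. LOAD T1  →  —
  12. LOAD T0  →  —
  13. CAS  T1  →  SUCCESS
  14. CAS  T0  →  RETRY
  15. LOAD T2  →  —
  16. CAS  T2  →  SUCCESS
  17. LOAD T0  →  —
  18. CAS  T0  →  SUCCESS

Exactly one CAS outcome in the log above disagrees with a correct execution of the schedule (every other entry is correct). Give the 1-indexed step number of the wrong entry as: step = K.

Re-executing:
[1] T1.load  rd  (counter 1, T1.r 1)
[2] T2.load  rd  (counter 1, T2.r 1)
[3] T0.load  rd  (counter 1, T0.r 1)
[4] T0.cas  hit  (counter 2, T0.r 1)
[5] T2.cas  miss  (counter 2, T2.r 1)
[6] T2.load  rd  (counter 2, T2.r 2)
[7] T2.cas  hit  (counter 3, T2.r 2)
[8] T1.cas  miss  (counter 3, T1.r 1)
[9] T2.load  rd  (counter 3, T2.r 3)
[10] T2.cas  hit  (counter 4, T2.r 3)
[11] T1.load  rd  (counter 4, T1.r 4)
[12] T0.load  rd  (counter 4, T0.r 4)
[13] T1.cas  hit  (counter 5, T1.r 4)
[14] T0.cas  miss  (counter 5, T0.r 4)
[15] T2.load  rd  (counter 5, T2.r 5)
[16] T2.cas  hit  (counter 6, T2.r 5)
[17] T0.load  rd  (counter 6, T0.r 6)
[18] T0.cas  hit  (counter 7, T0.r 6)
Flip is step 8.

step = 8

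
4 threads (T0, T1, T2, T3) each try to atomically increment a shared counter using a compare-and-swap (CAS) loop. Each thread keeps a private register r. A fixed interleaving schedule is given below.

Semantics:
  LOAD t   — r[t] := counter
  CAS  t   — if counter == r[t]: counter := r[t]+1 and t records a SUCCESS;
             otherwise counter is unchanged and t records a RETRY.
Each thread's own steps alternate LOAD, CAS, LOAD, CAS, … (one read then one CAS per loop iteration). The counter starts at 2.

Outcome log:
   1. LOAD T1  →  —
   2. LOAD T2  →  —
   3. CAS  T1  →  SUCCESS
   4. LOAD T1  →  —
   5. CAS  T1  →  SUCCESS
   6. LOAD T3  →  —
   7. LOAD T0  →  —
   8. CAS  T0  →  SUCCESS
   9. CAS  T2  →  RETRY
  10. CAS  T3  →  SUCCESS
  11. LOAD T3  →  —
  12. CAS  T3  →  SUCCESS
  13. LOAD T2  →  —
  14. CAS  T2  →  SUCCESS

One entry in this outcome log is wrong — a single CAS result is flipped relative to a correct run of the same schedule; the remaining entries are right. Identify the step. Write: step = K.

step = 10

Correct run:
1. LOAD T1 → mem=2 r[T1]=2 [LOAD]
2. LOAD T2 → mem=2 r[T2]=2 [LOAD]
3. CAS T1 → mem=3 r[T1]=2 [OK]
4. LOAD T1 → mem=3 r[T1]=3 [LOAD]
5. CAS T1 → mem=4 r[T1]=3 [OK]
6. LOAD T3 → mem=4 r[T3]=4 [LOAD]
7. LOAD T0 → mem=4 r[T0]=4 [LOAD]
8. CAS T0 → mem=5 r[T0]=4 [OK]
9. CAS T2 → mem=5 r[T2]=2 [RETRY]
10. CAS T3 → mem=5 r[T3]=4 [RETRY]
11. LOAD T3 → mem=5 r[T3]=5 [LOAD]
12. CAS T3 → mem=6 r[T3]=5 [OK]
13. LOAD T2 → mem=6 r[T2]=6 [LOAD]
14. CAS T2 → mem=7 r[T2]=6 [OK]
Flip is step 10.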